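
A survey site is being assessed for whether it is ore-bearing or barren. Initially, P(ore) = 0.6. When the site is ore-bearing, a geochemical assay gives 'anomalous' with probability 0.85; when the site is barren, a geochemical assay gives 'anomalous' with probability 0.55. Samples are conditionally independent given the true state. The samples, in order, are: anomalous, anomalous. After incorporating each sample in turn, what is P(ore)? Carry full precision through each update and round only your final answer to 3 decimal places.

0.782

After 'anomalous': P(ore) = 0.85·0.6000 / (0.85·0.6000 + 0.55·0.4000) ≈ 0.6986
After 'anomalous': P(ore) = 0.85·0.6986 / (0.85·0.6986 + 0.55·0.3014) ≈ 0.7818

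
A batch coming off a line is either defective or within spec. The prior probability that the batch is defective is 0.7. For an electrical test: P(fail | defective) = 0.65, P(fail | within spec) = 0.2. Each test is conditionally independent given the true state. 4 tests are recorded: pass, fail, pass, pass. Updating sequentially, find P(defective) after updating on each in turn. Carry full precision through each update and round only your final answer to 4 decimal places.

After 'pass': P(defective) = 0.35·0.7000 / (0.35·0.7000 + 0.8·0.3000) ≈ 0.5052
After 'fail': P(defective) = 0.65·0.5052 / (0.65·0.5052 + 0.2·0.4948) ≈ 0.7684
After 'pass': P(defective) = 0.35·0.7684 / (0.35·0.7684 + 0.8·0.2316) ≈ 0.5921
After 'pass': P(defective) = 0.35·0.5921 / (0.35·0.5921 + 0.8·0.4079) ≈ 0.3884

0.3884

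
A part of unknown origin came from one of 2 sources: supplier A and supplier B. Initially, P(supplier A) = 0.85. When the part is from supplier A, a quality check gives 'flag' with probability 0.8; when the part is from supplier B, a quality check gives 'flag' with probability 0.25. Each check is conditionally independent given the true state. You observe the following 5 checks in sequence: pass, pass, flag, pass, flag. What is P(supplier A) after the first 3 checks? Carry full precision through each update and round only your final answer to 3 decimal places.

0.563

After 'pass': P(supplier A) = 0.2·0.8500 / (0.2·0.8500 + 0.75·0.1500) ≈ 0.6018
After 'pass': P(supplier A) = 0.2·0.6018 / (0.2·0.6018 + 0.75·0.3982) ≈ 0.2872
After 'flag': P(supplier A) = 0.8·0.2872 / (0.8·0.2872 + 0.25·0.7128) ≈ 0.5632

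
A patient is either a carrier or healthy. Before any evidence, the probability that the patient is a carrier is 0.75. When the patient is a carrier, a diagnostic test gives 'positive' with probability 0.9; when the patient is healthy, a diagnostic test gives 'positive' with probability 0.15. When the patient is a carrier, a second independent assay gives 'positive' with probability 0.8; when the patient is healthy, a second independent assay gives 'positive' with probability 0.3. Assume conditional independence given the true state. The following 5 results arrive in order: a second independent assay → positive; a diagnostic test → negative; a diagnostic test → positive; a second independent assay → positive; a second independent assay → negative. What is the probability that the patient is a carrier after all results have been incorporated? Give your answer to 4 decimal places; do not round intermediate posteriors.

After a second independent assay='positive': P(carrier) = 0.8·0.7500 / (0.8·0.7500 + 0.3·0.2500) ≈ 0.8889
After a diagnostic test='negative': P(carrier) = 0.1·0.8889 / (0.1·0.8889 + 0.85·0.1111) ≈ 0.4848
After a diagnostic test='positive': P(carrier) = 0.9·0.4848 / (0.9·0.4848 + 0.15·0.5152) ≈ 0.8496
After a second independent assay='positive': P(carrier) = 0.8·0.8496 / (0.8·0.8496 + 0.3·0.1504) ≈ 0.9377
After a second independent assay='negative': P(carrier) = 0.2·0.9377 / (0.2·0.9377 + 0.7·0.0623) ≈ 0.8114

0.8114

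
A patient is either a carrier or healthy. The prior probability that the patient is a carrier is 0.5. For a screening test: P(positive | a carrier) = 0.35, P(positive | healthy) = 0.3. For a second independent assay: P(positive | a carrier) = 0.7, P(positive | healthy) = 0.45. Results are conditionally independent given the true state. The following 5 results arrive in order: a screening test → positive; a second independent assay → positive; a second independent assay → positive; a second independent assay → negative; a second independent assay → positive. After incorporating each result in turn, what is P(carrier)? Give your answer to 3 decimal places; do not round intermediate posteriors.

After a screening test='positive': P(carrier) = 0.35·0.5000 / (0.35·0.5000 + 0.3·0.5000) ≈ 0.5385
After a second independent assay='positive': P(carrier) = 0.7·0.5385 / (0.7·0.5385 + 0.45·0.4615) ≈ 0.6447
After a second independent assay='positive': P(carrier) = 0.7·0.6447 / (0.7·0.6447 + 0.45·0.3553) ≈ 0.7384
After a second independent assay='negative': P(carrier) = 0.3·0.7384 / (0.3·0.7384 + 0.55·0.2616) ≈ 0.6063
After a second independent assay='positive': P(carrier) = 0.7·0.6063 / (0.7·0.6063 + 0.45·0.3937) ≈ 0.7055

0.705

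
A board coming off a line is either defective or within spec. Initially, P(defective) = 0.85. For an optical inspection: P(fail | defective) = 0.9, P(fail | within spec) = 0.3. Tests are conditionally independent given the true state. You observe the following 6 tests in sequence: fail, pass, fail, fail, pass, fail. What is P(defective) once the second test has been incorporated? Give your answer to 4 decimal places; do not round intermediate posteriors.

After 'fail': P(defective) = 0.9·0.8500 / (0.9·0.8500 + 0.3·0.1500) ≈ 0.9444
After 'pass': P(defective) = 0.1·0.9444 / (0.1·0.9444 + 0.7·0.0556) ≈ 0.7083

0.7083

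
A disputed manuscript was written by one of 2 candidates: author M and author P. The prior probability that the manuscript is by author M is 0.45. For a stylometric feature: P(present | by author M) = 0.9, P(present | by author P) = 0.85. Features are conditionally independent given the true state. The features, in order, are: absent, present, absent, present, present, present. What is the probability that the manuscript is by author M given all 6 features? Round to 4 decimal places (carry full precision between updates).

After 'absent': P(author M) = 0.1·0.4500 / (0.1·0.4500 + 0.15·0.5500) ≈ 0.3529
After 'present': P(author M) = 0.9·0.3529 / (0.9·0.3529 + 0.85·0.6471) ≈ 0.3661
After 'absent': P(author M) = 0.1·0.3661 / (0.1·0.3661 + 0.15·0.6339) ≈ 0.2780
After 'present': P(author M) = 0.9·0.2780 / (0.9·0.2780 + 0.85·0.7220) ≈ 0.2896
After 'present': P(author M) = 0.9·0.2896 / (0.9·0.2896 + 0.85·0.7104) ≈ 0.3015
After 'present': P(author M) = 0.9·0.3015 / (0.9·0.3015 + 0.85·0.6985) ≈ 0.3137

0.3137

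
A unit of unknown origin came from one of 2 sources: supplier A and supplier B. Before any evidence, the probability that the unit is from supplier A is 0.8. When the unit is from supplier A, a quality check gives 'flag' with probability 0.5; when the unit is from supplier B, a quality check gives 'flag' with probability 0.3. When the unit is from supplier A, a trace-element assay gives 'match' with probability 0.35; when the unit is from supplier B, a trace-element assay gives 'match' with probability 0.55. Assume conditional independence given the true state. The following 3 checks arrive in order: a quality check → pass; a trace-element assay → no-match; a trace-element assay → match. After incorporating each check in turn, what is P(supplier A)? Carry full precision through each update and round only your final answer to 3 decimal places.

Each posterior becomes the prior for the next update.
After a quality check='pass': P(supplier A) = 0.5·0.8000 / (0.5·0.8000 + 0.7·0.2000) ≈ 0.7407
After a trace-element assay='no-match': P(supplier A) = 0.65·0.7407 / (0.65·0.7407 + 0.45·0.2593) ≈ 0.8050
After a trace-element assay='match': P(supplier A) = 0.35·0.8050 / (0.35·0.8050 + 0.55·0.1950) ≈ 0.7242

0.724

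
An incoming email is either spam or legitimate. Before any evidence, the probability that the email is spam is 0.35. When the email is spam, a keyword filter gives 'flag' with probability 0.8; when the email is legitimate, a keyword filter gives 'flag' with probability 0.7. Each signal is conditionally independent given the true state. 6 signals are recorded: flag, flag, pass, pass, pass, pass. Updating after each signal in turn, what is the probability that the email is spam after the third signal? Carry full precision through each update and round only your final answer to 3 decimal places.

0.319

After 'flag': P(spam) = 0.8·0.3500 / (0.8·0.3500 + 0.7·0.6500) ≈ 0.3810
After 'flag': P(spam) = 0.8·0.3810 / (0.8·0.3810 + 0.7·0.6190) ≈ 0.4129
After 'pass': P(spam) = 0.2·0.4129 / (0.2·0.4129 + 0.3·0.5871) ≈ 0.3192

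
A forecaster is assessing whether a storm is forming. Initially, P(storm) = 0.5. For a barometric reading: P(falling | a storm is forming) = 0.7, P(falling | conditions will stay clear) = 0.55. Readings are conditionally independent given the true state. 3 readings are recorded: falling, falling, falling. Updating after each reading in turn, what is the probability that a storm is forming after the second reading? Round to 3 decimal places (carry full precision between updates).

After 'falling': P(storm) = 0.7·0.5000 / (0.7·0.5000 + 0.55·0.5000) ≈ 0.5600
After 'falling': P(storm) = 0.7·0.5600 / (0.7·0.5600 + 0.55·0.4400) ≈ 0.6183

0.618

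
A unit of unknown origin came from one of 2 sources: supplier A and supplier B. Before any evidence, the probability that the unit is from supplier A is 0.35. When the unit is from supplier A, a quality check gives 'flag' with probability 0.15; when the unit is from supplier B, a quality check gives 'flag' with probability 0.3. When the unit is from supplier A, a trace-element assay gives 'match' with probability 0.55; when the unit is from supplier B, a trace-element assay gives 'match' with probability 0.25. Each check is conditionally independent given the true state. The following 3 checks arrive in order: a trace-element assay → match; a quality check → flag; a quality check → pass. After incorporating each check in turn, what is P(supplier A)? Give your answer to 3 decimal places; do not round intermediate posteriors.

0.418

After a trace-element assay='match': P(supplier A) = 0.55·0.3500 / (0.55·0.3500 + 0.25·0.6500) ≈ 0.5423
After a quality check='flag': P(supplier A) = 0.15·0.5423 / (0.15·0.5423 + 0.3·0.4577) ≈ 0.3720
After a quality check='pass': P(supplier A) = 0.85·0.3720 / (0.85·0.3720 + 0.7·0.6280) ≈ 0.4183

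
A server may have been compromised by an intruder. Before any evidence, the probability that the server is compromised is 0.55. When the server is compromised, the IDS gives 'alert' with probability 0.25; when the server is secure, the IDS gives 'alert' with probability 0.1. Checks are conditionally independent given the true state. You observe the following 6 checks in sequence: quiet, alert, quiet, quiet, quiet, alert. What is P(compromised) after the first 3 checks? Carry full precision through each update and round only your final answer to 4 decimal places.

After 'quiet': P(compromised) = 0.75·0.5500 / (0.75·0.5500 + 0.9·0.4500) ≈ 0.5046
After 'alert': P(compromised) = 0.25·0.5046 / (0.25·0.5046 + 0.1·0.4954) ≈ 0.7180
After 'quiet': P(compromised) = 0.75·0.7180 / (0.75·0.7180 + 0.9·0.2820) ≈ 0.6797

0.6797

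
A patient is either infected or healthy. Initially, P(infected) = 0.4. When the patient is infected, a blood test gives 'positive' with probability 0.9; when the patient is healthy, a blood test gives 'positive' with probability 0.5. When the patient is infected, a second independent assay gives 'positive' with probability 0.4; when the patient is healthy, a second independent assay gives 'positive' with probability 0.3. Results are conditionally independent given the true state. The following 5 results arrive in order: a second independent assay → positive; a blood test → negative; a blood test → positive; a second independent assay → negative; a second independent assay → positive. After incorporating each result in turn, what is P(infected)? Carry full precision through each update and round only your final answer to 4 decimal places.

0.2678

Apply Bayes' rule sequentially, carrying P(infected) forward.
After a second independent assay='positive': P(infected) = 0.4·0.4000 / (0.4·0.4000 + 0.3·0.6000) ≈ 0.4706
After a blood test='negative': P(infected) = 0.1·0.4706 / (0.1·0.4706 + 0.5·0.5294) ≈ 0.1509
After a blood test='positive': P(infected) = 0.9·0.1509 / (0.9·0.1509 + 0.5·0.8491) ≈ 0.2424
After a second independent assay='negative': P(infected) = 0.6·0.2424 / (0.6·0.2424 + 0.7·0.7576) ≈ 0.2152
After a second independent assay='positive': P(infected) = 0.4·0.2152 / (0.4·0.2152 + 0.3·0.7848) ≈ 0.2678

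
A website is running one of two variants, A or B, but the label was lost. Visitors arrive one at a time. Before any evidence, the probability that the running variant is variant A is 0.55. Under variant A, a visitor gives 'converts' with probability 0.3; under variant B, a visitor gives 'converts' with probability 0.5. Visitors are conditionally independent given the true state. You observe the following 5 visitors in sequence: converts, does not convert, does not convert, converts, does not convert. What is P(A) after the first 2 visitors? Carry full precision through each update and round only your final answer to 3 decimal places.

0.507

Apply Bayes' rule sequentially, carrying P(A) forward.
After 'converts': P(A) = 0.3·0.5500 / (0.3·0.5500 + 0.5·0.4500) ≈ 0.4231
After 'does not convert': P(A) = 0.7·0.4231 / (0.7·0.4231 + 0.5·0.5769) ≈ 0.5066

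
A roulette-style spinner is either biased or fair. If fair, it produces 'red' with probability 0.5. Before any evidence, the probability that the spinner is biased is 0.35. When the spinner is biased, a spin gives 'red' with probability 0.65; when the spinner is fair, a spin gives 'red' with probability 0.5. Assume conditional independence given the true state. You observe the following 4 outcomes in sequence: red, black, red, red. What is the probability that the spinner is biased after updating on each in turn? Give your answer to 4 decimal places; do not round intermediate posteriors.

0.4530

After 'red': P(biased) = 0.65·0.3500 / (0.65·0.3500 + 0.5·0.6500) ≈ 0.4118
After 'black': P(biased) = 0.35·0.4118 / (0.35·0.4118 + 0.5·0.5882) ≈ 0.3289
After 'red': P(biased) = 0.65·0.3289 / (0.65·0.3289 + 0.5·0.6711) ≈ 0.3891
After 'red': P(biased) = 0.65·0.3891 / (0.65·0.3891 + 0.5·0.6109) ≈ 0.4530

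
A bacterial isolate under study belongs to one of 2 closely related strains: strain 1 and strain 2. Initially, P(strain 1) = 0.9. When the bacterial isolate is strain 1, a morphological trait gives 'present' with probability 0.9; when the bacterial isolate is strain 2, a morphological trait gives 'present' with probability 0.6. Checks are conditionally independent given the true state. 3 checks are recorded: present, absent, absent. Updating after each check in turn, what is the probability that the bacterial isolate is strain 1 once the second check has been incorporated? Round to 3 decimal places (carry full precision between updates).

After 'present': P(strain 1) = 0.9·0.9000 / (0.9·0.9000 + 0.6·0.1000) ≈ 0.9310
After 'absent': P(strain 1) = 0.1·0.9310 / (0.1·0.9310 + 0.4·0.0690) ≈ 0.7714

0.771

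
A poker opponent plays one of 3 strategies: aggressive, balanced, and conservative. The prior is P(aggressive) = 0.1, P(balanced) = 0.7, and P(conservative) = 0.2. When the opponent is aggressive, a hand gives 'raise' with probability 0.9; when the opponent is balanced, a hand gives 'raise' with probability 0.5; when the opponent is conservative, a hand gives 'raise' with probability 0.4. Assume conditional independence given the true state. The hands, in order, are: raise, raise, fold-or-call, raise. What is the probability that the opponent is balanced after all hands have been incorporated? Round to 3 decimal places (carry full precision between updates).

After 'raise': normaliser = 0.9·0.1000 + 0.5·0.7000 + 0.4·0.2000; P(aggressive) ≈ 0.1731, P(balanced) ≈ 0.6731, P(conservative) ≈ 0.1538
After 'raise': normaliser = 0.9·0.1731 + 0.5·0.6731 + 0.4·0.1538; P(aggressive) ≈ 0.2812, P(balanced) ≈ 0.6076, P(conservative) ≈ 0.1111
After 'fold-or-call': normaliser = 0.1·0.2812 + 0.5·0.6076 + 0.6·0.1111; P(aggressive) ≈ 0.0706, P(balanced) ≈ 0.7622, P(conservative) ≈ 0.1672
After 'raise': normaliser = 0.9·0.0706 + 0.5·0.7622 + 0.4·0.1672; P(aggressive) ≈ 0.1241, P(balanced) ≈ 0.7451, P(conservative) ≈ 0.1308

0.745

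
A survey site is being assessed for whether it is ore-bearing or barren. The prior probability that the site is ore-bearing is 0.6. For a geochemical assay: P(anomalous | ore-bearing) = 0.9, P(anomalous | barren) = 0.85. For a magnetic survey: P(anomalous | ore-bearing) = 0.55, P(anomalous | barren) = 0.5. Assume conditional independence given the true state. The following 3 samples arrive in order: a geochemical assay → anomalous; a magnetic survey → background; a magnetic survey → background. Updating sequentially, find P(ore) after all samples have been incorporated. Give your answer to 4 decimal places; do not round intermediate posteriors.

0.5626

After a geochemical assay='anomalous': P(ore) = 0.9·0.6000 / (0.9·0.6000 + 0.85·0.4000) ≈ 0.6136
After a magnetic survey='background': P(ore) = 0.45·0.6136 / (0.45·0.6136 + 0.5·0.3864) ≈ 0.5884
After a magnetic survey='background': P(ore) = 0.45·0.5884 / (0.45·0.5884 + 0.5·0.4116) ≈ 0.5626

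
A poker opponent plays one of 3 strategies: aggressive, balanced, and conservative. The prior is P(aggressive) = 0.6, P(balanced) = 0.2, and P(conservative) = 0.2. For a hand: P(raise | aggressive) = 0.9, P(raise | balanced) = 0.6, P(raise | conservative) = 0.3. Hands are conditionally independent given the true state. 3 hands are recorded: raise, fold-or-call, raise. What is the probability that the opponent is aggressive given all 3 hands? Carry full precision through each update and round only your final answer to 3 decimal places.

0.540

After 'raise': normaliser = 0.9·0.6000 + 0.6·0.2000 + 0.3·0.2000; P(aggressive) ≈ 0.7500, P(balanced) ≈ 0.1667, P(conservative) ≈ 0.0833
After 'fold-or-call': normaliser = 0.1·0.7500 + 0.4·0.1667 + 0.7·0.0833; P(aggressive) ≈ 0.3750, P(balanced) ≈ 0.3333, P(conservative) ≈ 0.2917
After 'raise': normaliser = 0.9·0.3750 + 0.6·0.3333 + 0.3·0.2917; P(aggressive) ≈ 0.5400, P(balanced) ≈ 0.3200, P(conservative) ≈ 0.1400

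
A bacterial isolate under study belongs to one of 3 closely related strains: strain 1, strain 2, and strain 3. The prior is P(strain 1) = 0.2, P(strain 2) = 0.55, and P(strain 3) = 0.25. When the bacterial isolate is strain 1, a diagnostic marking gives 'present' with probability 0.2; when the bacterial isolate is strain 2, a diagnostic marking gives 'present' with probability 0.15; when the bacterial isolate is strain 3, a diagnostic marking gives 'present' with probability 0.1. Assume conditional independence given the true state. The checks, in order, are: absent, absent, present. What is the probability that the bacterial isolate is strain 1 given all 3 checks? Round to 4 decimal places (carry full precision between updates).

After 'absent': normaliser = 0.8·0.2000 + 0.85·0.5500 + 0.9·0.2500; P(strain 1) ≈ 0.1877, P(strain 2) ≈ 0.5484, P(strain 3) ≈ 0.2639
After 'absent': normaliser = 0.8·0.1877 + 0.85·0.5484 + 0.9·0.2639; P(strain 1) ≈ 0.1759, P(strain 2) ≈ 0.5459, P(strain 3) ≈ 0.2782
After 'present': normaliser = 0.2·0.1759 + 0.15·0.5459 + 0.1·0.2782; P(strain 1) ≈ 0.2428, P(strain 2) ≈ 0.5652, P(strain 3) ≈ 0.1920

0.2428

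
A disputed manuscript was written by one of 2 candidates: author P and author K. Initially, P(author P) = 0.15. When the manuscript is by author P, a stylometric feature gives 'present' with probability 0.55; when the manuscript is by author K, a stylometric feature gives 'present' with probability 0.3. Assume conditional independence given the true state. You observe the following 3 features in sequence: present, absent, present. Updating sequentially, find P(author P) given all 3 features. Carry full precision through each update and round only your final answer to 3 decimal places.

0.276

Apply Bayes' rule sequentially, carrying P(author P) forward.
After 'present': P(author P) = 0.55·0.1500 / (0.55·0.1500 + 0.3·0.8500) ≈ 0.2444
After 'absent': P(author P) = 0.45·0.2444 / (0.45·0.2444 + 0.7·0.7556) ≈ 0.1722
After 'present': P(author P) = 0.55·0.1722 / (0.55·0.1722 + 0.3·0.8278) ≈ 0.2760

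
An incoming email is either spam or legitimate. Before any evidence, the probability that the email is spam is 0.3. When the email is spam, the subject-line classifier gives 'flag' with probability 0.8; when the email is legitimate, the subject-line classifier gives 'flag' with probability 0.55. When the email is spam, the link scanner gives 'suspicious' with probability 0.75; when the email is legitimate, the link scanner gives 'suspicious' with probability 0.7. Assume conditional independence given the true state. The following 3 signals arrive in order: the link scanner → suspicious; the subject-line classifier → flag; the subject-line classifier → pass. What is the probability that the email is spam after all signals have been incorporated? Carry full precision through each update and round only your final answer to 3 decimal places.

After the link scanner='suspicious': P(spam) = 0.75·0.3000 / (0.75·0.3000 + 0.7·0.7000) ≈ 0.3147
After the subject-line classifier='flag': P(spam) = 0.8·0.3147 / (0.8·0.3147 + 0.55·0.6853) ≈ 0.4004
After the subject-line classifier='pass': P(spam) = 0.2·0.4004 / (0.2·0.4004 + 0.45·0.5996) ≈ 0.2289

0.229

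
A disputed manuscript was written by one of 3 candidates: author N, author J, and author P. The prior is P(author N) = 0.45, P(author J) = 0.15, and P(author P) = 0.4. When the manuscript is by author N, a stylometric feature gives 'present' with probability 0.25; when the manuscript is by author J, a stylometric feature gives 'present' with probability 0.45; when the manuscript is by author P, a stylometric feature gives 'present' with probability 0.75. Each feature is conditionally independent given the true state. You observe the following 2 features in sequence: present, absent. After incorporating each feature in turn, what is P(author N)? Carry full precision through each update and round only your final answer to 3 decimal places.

0.429

After 'present': normaliser = 0.25·0.4500 + 0.45·0.1500 + 0.75·0.4000; P(author N) ≈ 0.2344, P(author J) ≈ 0.1406, P(author P) ≈ 0.6250
After 'absent': normaliser = 0.75·0.2344 + 0.55·0.1406 + 0.25·0.6250; P(author N) ≈ 0.4294, P(author J) ≈ 0.1889, P(author P) ≈ 0.3817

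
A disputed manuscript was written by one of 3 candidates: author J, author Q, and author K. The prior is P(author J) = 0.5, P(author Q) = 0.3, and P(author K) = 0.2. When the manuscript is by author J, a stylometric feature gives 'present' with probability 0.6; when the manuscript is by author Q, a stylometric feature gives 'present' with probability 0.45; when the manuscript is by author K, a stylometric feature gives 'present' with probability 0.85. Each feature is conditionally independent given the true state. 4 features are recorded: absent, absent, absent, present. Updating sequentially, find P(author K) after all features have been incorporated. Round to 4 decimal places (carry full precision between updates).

0.0136

Apply Bayes' rule sequentially, carrying P(author K) forward.
After 'absent': normaliser = 0.4·0.5000 + 0.55·0.3000 + 0.15·0.2000; P(author J) ≈ 0.5063, P(author Q) ≈ 0.4177, P(author K) ≈ 0.0759
After 'absent': normaliser = 0.4·0.5063 + 0.55·0.4177 + 0.15·0.0759; P(author J) ≈ 0.4565, P(author Q) ≈ 0.5178, P(author K) ≈ 0.0257
After 'absent': normaliser = 0.4·0.4565 + 0.55·0.5178 + 0.15·0.0257; P(author J) ≈ 0.3875, P(author Q) ≈ 0.6044, P(author K) ≈ 0.0082
After 'present': normaliser = 0.6·0.3875 + 0.45·0.6044 + 0.85·0.0082; P(author J) ≈ 0.4546, P(author Q) ≈ 0.5318, P(author K) ≈ 0.0136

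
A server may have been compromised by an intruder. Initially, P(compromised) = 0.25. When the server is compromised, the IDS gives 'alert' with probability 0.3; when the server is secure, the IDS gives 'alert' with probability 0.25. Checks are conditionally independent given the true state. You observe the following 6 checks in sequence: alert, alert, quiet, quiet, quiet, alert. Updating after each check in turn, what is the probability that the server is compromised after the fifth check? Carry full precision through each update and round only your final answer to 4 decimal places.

0.2807

Each posterior becomes the prior for the next update.
After 'alert': P(compromised) = 0.3·0.2500 / (0.3·0.2500 + 0.25·0.7500) ≈ 0.2857
After 'alert': P(compromised) = 0.3·0.2857 / (0.3·0.2857 + 0.25·0.7143) ≈ 0.3243
After 'quiet': P(compromised) = 0.7·0.3243 / (0.7·0.3243 + 0.75·0.6757) ≈ 0.3094
After 'quiet': P(compromised) = 0.7·0.3094 / (0.7·0.3094 + 0.75·0.6906) ≈ 0.2948
After 'quiet': P(compromised) = 0.7·0.2948 / (0.7·0.2948 + 0.75·0.7052) ≈ 0.2807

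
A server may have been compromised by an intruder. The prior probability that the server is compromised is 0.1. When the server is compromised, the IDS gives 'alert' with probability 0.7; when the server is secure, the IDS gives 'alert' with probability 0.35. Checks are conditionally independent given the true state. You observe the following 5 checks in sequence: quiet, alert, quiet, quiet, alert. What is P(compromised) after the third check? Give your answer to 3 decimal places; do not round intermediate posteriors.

After 'quiet': P(compromised) = 0.3·0.1000 / (0.3·0.1000 + 0.65·0.9000) ≈ 0.0488
After 'alert': P(compromised) = 0.7·0.0488 / (0.7·0.0488 + 0.35·0.9512) ≈ 0.0930
After 'quiet': P(compromised) = 0.3·0.0930 / (0.3·0.0930 + 0.65·0.9070) ≈ 0.0452

0.045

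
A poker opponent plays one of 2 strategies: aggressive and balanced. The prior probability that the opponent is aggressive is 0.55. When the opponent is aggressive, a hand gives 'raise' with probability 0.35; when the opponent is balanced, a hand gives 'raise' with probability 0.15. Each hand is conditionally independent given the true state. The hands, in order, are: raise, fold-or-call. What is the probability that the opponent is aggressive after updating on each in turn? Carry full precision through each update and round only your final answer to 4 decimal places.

After 'raise': P(aggressive) = 0.35·0.5500 / (0.35·0.5500 + 0.15·0.4500) ≈ 0.7404
After 'fold-or-call': P(aggressive) = 0.65·0.7404 / (0.65·0.7404 + 0.85·0.2596) ≈ 0.6856

0.6856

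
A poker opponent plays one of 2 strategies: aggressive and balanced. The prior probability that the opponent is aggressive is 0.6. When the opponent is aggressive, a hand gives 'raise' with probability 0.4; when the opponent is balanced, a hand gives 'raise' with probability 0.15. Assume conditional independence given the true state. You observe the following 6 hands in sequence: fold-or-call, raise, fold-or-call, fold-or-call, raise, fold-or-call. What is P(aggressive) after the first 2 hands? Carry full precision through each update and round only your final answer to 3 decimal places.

After 'fold-or-call': P(aggressive) = 0.6·0.6000 / (0.6·0.6000 + 0.85·0.4000) ≈ 0.5143
After 'raise': P(aggressive) = 0.4·0.5143 / (0.4·0.5143 + 0.15·0.4857) ≈ 0.7385

0.738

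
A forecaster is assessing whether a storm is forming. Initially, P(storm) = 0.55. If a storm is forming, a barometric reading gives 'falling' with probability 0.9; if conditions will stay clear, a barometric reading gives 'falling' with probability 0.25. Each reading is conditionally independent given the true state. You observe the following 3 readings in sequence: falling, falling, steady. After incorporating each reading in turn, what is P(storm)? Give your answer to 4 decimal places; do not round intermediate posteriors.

Apply Bayes' rule sequentially, carrying P(storm) forward.
After 'falling': P(storm) = 0.9·0.5500 / (0.9·0.5500 + 0.25·0.4500) ≈ 0.8148
After 'falling': P(storm) = 0.9·0.8148 / (0.9·0.8148 + 0.25·0.1852) ≈ 0.9406
After 'steady': P(storm) = 0.1·0.9406 / (0.1·0.9406 + 0.75·0.0594) ≈ 0.6787

0.6787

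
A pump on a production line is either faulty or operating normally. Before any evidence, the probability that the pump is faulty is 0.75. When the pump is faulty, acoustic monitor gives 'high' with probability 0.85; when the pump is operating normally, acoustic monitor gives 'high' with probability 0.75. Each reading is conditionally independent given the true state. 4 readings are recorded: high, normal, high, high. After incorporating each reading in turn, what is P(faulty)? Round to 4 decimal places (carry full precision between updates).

0.7238

After 'high': P(faulty) = 0.85·0.7500 / (0.85·0.7500 + 0.75·0.2500) ≈ 0.7727
After 'normal': P(faulty) = 0.15·0.7727 / (0.15·0.7727 + 0.25·0.2273) ≈ 0.6711
After 'high': P(faulty) = 0.85·0.6711 / (0.85·0.6711 + 0.75·0.3289) ≈ 0.6981
After 'high': P(faulty) = 0.85·0.6981 / (0.85·0.6981 + 0.75·0.3019) ≈ 0.7238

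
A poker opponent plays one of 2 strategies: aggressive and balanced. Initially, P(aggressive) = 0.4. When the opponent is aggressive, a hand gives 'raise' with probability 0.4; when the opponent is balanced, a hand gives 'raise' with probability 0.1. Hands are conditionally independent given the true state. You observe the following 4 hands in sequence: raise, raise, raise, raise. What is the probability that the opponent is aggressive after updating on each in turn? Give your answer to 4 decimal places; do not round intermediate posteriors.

0.9942

After 'raise': P(aggressive) = 0.4·0.4000 / (0.4·0.4000 + 0.1·0.6000) ≈ 0.7273
After 'raise': P(aggressive) = 0.4·0.7273 / (0.4·0.7273 + 0.1·0.2727) ≈ 0.9143
After 'raise': P(aggressive) = 0.4·0.9143 / (0.4·0.9143 + 0.1·0.0857) ≈ 0.9771
After 'raise': P(aggressive) = 0.4·0.9771 / (0.4·0.9771 + 0.1·0.0229) ≈ 0.9942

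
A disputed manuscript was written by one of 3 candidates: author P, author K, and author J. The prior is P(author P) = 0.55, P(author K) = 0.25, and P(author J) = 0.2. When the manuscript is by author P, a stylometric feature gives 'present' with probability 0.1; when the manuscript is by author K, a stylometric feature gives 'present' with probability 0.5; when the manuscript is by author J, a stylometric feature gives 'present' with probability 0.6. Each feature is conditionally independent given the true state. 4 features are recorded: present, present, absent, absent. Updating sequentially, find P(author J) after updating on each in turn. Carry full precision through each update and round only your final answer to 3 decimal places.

0.365

After 'present': normaliser = 0.1·0.5500 + 0.5·0.2500 + 0.6·0.2000; P(author P) ≈ 0.1833, P(author K) ≈ 0.4167, P(author J) ≈ 0.4000
After 'present': normaliser = 0.1·0.1833 + 0.5·0.4167 + 0.6·0.4000; P(author P) ≈ 0.0393, P(author K) ≈ 0.4464, P(author J) ≈ 0.5143
After 'absent': normaliser = 0.9·0.0393 + 0.5·0.4464 + 0.4·0.5143; P(author P) ≈ 0.0762, P(author K) ≈ 0.4808, P(author J) ≈ 0.4431
After 'absent': normaliser = 0.9·0.0762 + 0.5·0.4808 + 0.4·0.4431; P(author P) ≈ 0.1410, P(author K) ≈ 0.4945, P(author J) ≈ 0.3646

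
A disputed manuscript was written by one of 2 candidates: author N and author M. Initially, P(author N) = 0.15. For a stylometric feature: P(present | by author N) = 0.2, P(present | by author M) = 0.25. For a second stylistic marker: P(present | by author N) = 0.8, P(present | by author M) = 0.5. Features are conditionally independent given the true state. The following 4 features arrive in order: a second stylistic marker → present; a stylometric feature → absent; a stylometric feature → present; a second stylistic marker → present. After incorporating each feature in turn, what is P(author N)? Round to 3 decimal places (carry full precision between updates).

After a second stylistic marker='present': P(author N) = 0.8·0.1500 / (0.8·0.1500 + 0.5·0.8500) ≈ 0.2202
After a stylometric feature='absent': P(author N) = 0.8·0.2202 / (0.8·0.2202 + 0.75·0.7798) ≈ 0.2315
After a stylometric feature='present': P(author N) = 0.2·0.2315 / (0.2·0.2315 + 0.25·0.7685) ≈ 0.1942
After a second stylistic marker='present': P(author N) = 0.8·0.1942 / (0.8·0.1942 + 0.5·0.8058) ≈ 0.2782

0.278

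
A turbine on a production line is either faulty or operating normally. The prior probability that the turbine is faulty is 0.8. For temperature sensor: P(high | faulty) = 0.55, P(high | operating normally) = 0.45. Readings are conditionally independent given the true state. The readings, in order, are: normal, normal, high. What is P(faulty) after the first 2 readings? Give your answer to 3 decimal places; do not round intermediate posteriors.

0.728

After 'normal': P(faulty) = 0.45·0.8000 / (0.45·0.8000 + 0.55·0.2000) ≈ 0.7660
After 'normal': P(faulty) = 0.45·0.7660 / (0.45·0.7660 + 0.55·0.2340) ≈ 0.7281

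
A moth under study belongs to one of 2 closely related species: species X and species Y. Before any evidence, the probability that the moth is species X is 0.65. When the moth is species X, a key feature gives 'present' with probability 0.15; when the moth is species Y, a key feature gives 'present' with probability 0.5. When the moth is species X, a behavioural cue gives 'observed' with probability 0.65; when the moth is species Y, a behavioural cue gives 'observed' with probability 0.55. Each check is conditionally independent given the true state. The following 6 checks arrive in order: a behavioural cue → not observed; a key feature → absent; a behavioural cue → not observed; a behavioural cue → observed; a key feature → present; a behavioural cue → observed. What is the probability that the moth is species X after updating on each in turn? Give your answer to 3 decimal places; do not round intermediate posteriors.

0.445

Each posterior becomes the prior for the next update.
After a behavioural cue='not observed': P(species X) = 0.35·0.6500 / (0.35·0.6500 + 0.45·0.3500) ≈ 0.5909
After a key feature='absent': P(species X) = 0.85·0.5909 / (0.85·0.5909 + 0.5·0.4091) ≈ 0.7106
After a behavioural cue='not observed': P(species X) = 0.35·0.7106 / (0.35·0.7106 + 0.45·0.2894) ≈ 0.6563
After a behavioural cue='observed': P(species X) = 0.65·0.6563 / (0.65·0.6563 + 0.55·0.3437) ≈ 0.6930
After a key feature='present': P(species X) = 0.15·0.6930 / (0.15·0.6930 + 0.5·0.3070) ≈ 0.4037
After a behavioural cue='observed': P(species X) = 0.65·0.4037 / (0.65·0.4037 + 0.55·0.5963) ≈ 0.4445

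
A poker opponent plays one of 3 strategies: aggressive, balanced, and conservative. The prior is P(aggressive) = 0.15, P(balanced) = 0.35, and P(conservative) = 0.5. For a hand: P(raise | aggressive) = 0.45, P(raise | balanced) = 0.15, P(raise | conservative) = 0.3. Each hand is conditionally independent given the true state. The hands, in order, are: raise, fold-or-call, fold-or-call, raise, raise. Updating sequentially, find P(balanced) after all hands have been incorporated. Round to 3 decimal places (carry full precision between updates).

0.074

Each posterior becomes the prior for the next update.
After 'raise': normaliser = 0.45·0.1500 + 0.15·0.3500 + 0.3·0.5000; P(aggressive) ≈ 0.2500, P(balanced) ≈ 0.1944, P(conservative) ≈ 0.5556
After 'fold-or-call': normaliser = 0.55·0.2500 + 0.85·0.1944 + 0.7·0.5556; P(aggressive) ≈ 0.1988, P(balanced) ≈ 0.2390, P(conservative) ≈ 0.5622
After 'fold-or-call': normaliser = 0.55·0.1988 + 0.85·0.2390 + 0.7·0.5622; P(aggressive) ≈ 0.1549, P(balanced) ≈ 0.2877, P(conservative) ≈ 0.5575
After 'raise': normaliser = 0.45·0.1549 + 0.15·0.2877 + 0.3·0.5575; P(aggressive) ≈ 0.2488, P(balanced) ≈ 0.1541, P(conservative) ≈ 0.5971
After 'raise': normaliser = 0.45·0.2488 + 0.15·0.1541 + 0.3·0.5971; P(aggressive) ≈ 0.3563, P(balanced) ≈ 0.0736, P(conservative) ≈ 0.5701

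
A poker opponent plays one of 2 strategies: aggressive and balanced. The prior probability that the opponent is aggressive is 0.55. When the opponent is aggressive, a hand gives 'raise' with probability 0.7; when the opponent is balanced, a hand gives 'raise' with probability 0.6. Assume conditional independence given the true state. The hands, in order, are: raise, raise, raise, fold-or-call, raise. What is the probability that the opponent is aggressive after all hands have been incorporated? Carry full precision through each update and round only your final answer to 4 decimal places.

0.6294

Each posterior becomes the prior for the next update.
After 'raise': P(aggressive) = 0.7·0.5500 / (0.7·0.5500 + 0.6·0.4500) ≈ 0.5878
After 'raise': P(aggressive) = 0.7·0.5878 / (0.7·0.5878 + 0.6·0.4122) ≈ 0.6246
After 'raise': P(aggressive) = 0.7·0.6246 / (0.7·0.6246 + 0.6·0.3754) ≈ 0.6600
After 'fold-or-call': P(aggressive) = 0.3·0.6600 / (0.3·0.6600 + 0.4·0.3400) ≈ 0.5928
After 'raise': P(aggressive) = 0.7·0.5928 / (0.7·0.5928 + 0.6·0.4072) ≈ 0.6294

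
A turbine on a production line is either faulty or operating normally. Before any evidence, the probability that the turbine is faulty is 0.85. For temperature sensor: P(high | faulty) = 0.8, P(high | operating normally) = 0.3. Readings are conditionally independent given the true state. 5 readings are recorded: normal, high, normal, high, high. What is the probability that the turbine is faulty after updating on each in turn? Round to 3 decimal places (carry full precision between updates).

After 'normal': P(faulty) = 0.2·0.8500 / (0.2·0.8500 + 0.7·0.1500) ≈ 0.6182
After 'high': P(faulty) = 0.8·0.6182 / (0.8·0.6182 + 0.3·0.3818) ≈ 0.8119
After 'normal': P(faulty) = 0.2·0.8119 / (0.2·0.8119 + 0.7·0.1881) ≈ 0.5523
After 'high': P(faulty) = 0.8·0.5523 / (0.8·0.5523 + 0.3·0.4477) ≈ 0.7669
After 'high': P(faulty) = 0.8·0.7669 / (0.8·0.7669 + 0.3·0.2331) ≈ 0.8977

0.898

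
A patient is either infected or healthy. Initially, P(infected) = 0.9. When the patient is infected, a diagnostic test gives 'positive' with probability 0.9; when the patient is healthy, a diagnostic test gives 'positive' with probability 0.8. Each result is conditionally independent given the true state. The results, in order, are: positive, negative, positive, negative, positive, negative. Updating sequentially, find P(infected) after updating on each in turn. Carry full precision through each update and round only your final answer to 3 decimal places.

0.616

After 'positive': P(infected) = 0.9·0.9000 / (0.9·0.9000 + 0.8·0.1000) ≈ 0.9101
After 'negative': P(infected) = 0.1·0.9101 / (0.1·0.9101 + 0.2·0.0899) ≈ 0.8351
After 'positive': P(infected) = 0.9·0.8351 / (0.9·0.8351 + 0.8·0.1649) ≈ 0.8506
After 'negative': P(infected) = 0.1·0.8506 / (0.1·0.8506 + 0.2·0.1494) ≈ 0.7401
After 'positive': P(infected) = 0.9·0.7401 / (0.9·0.7401 + 0.8·0.2599) ≈ 0.7621
After 'negative': P(infected) = 0.1·0.7621 / (0.1·0.7621 + 0.2·0.2379) ≈ 0.6157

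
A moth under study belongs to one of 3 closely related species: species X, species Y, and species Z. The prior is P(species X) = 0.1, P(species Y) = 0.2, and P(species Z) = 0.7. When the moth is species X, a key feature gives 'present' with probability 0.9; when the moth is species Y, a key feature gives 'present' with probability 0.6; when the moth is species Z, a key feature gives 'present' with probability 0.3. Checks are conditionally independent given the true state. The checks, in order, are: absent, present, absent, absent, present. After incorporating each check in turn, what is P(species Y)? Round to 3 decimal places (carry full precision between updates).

Apply Bayes' rule sequentially, carrying P(species Y) forward.
After 'absent': normaliser = 0.1·0.1000 + 0.4·0.2000 + 0.7·0.7000; P(species X) ≈ 0.0172, P(species Y) ≈ 0.1379, P(species Z) ≈ 0.8448
After 'present': normaliser = 0.9·0.0172 + 0.6·0.1379 + 0.3·0.8448; P(species X) ≈ 0.0441, P(species Y) ≈ 0.2353, P(species Z) ≈ 0.7206
After 'absent': normaliser = 0.1·0.0441 + 0.4·0.2353 + 0.7·0.7206; P(species X) ≈ 0.0073, P(species Y) ≈ 0.1561, P(species Z) ≈ 0.8366
After 'absent': normaliser = 0.1·0.0073 + 0.4·0.1561 + 0.7·0.8366; P(species X) ≈ 0.0011, P(species Y) ≈ 0.0962, P(species Z) ≈ 0.9026
After 'present': normaliser = 0.9·0.0011 + 0.6·0.0962 + 0.3·0.9026; P(species X) ≈ 0.0031, P(species Y) ≈ 0.1752, P(species Z) ≈ 0.8217

0.175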